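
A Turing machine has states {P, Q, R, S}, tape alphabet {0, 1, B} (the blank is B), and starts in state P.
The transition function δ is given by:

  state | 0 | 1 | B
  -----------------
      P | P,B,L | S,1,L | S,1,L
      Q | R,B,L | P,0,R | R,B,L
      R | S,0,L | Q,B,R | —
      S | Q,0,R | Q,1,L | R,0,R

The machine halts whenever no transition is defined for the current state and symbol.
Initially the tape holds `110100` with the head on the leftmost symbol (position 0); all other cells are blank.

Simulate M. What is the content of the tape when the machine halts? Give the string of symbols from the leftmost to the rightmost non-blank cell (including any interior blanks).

0BBBBBBB0

state=P head=0 tape=BBB[1]10100   (P,1)→(S,1,L)
state=S head=-1 tape=BB[B]110100   (S,B)→(R,0,R)
state=R head=0 tape=BB0[1]10100   (R,1)→(Q,B,R)
state=Q head=1 tape=BB0B[1]0100   (Q,1)→(P,0,R)
state=P head=2 tape=BB0B0[0]100   (P,0)→(P,B,L)
state=P head=1 tape=BB0B[0]B100   (P,0)→(P,B,L)
state=P head=0 tape=BB0[B]BB100   (P,B)→(S,1,L)
state=S head=-1 tape=BB[0]1BB100   (S,0)→(Q,0,R)
state=Q head=0 tape=BB0[1]BB100   (Q,1)→(P,0,R)
state=P head=1 tape=BB00[B]B100   (P,B)→(S,1,L)
state=S head=0 tape=BB0[0]1B100   (S,0)→(Q,0,R)
state=Q head=1 tape=BB00[1]B100   (Q,1)→(P,0,R)
state=P head=2 tape=BB000[B]100   (P,B)→(S,1,L)
state=S head=1 tape=BB00[0]1100   (S,0)→(Q,0,R)
state=Q head=2 tape=BB000[1]100   (Q,1)→(P,0,R)
state=P head=3 tape=BB0000[1]00   (P,1)→(S,1,L)
state=S head=2 tape=BB000[0]100   (S,0)→(Q,0,R)
state=Q head=3 tape=BB0000[1]00   (Q,1)→(P,0,R)
state=P head=4 tape=BB00000[0]0   (P,0)→(P,B,L)
state=P head=3 tape=BB0000[0]B0   (P,0)→(P,B,L)
state=P head=2 tape=BB000[0]BB0   (P,0)→(P,B,L)
state=P head=1 tape=BB00[0]BBB0   (P,0)→(P,B,L)
state=P head=0 tape=BB0[0]BBBB0   (P,0)→(P,B,L)
state=P head=-1 tape=BB[0]BBBBB0   (P,0)→(P,B,L)
state=P head=-2 tape=B[B]BBBBBB0   (P,B)→(S,1,L)
state=S head=-3 tape=[B]1BBBBBB0   (S,B)→(R,0,R)
state=R head=-2 tape=0[1]BBBBBB0   (R,1)→(Q,B,R)
state=Q head=-1 tape=0B[B]BBBBB0   (Q,B)→(R,B,L)
state=R head=-2 tape=0[B]BBBBBB0
The non-blank tape span at halt is 0BBBBBBB0.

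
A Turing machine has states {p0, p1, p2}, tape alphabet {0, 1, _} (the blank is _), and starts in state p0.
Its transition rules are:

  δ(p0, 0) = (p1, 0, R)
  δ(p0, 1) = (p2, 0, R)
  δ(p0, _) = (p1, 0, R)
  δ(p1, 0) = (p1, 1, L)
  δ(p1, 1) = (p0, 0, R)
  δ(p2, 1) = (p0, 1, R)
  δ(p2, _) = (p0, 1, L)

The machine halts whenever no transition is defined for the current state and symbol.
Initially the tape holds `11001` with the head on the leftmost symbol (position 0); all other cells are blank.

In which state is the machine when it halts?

state=p0 head=0 tape=[1]1001___   (p0,1)→(p2,0,R)
state=p2 head=1 tape=0[1]001___   (p2,1)→(p0,1,R)
state=p0 head=2 tape=01[0]01___   (p0,0)→(p1,0,R)
state=p1 head=3 tape=010[0]1___   (p1,0)→(p1,1,L)
state=p1 head=2 tape=01[0]11___   (p1,0)→(p1,1,L)
state=p1 head=1 tape=0[1]111___   (p1,1)→(p0,0,R)
state=p0 head=2 tape=00[1]11___   (p0,1)→(p2,0,R)
state=p2 head=3 tape=000[1]1___   (p2,1)→(p0,1,R)
state=p0 head=4 tape=0001[1]___   (p0,1)→(p2,0,R)
state=p2 head=5 tape=00010[_]__   (p2,_)→(p0,1,L)
state=p0 head=4 tape=0001[0]1__   (p0,0)→(p1,0,R)
state=p1 head=5 tape=00010[1]__   (p1,1)→(p0,0,R)
state=p0 head=6 tape=000100[_]_   (p0,_)→(p1,0,R)
state=p1 head=7 tape=0001000[_]
No transition is defined for (p1, _); M halts in state p1.

p1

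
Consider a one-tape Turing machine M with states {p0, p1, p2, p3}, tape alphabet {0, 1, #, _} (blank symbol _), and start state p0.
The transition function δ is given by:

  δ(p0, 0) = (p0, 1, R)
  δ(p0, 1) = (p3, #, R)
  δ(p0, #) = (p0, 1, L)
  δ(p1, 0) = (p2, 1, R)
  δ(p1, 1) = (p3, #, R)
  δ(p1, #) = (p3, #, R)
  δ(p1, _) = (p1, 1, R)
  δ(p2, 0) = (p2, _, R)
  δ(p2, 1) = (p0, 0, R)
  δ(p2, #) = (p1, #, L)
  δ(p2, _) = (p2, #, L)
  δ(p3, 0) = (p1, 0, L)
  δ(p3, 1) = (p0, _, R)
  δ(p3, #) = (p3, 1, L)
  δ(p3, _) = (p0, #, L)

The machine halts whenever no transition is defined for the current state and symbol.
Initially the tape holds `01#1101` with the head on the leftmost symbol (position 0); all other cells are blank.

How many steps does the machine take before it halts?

16

state=p0 head=0 tape=[0]1#1101_   (p0,0)→(p0,1,R)
state=p0 head=1 tape=1[1]#1101_   (p0,1)→(p3,#,R)
state=p3 head=2 tape=1#[#]1101_   (p3,#)→(p3,1,L)
state=p3 head=1 tape=1[#]11101_   (p3,#)→(p3,1,L)
state=p3 head=0 tape=[1]111101_   (p3,1)→(p0,_,R)
state=p0 head=1 tape=_[1]11101_   (p0,1)→(p3,#,R)
state=p3 head=2 tape=_#[1]1101_   (p3,1)→(p0,_,R)
state=p0 head=3 tape=_#_[1]101_   (p0,1)→(p3,#,R)
state=p3 head=4 tape=_#_#[1]01_   (p3,1)→(p0,_,R)
state=p0 head=5 tape=_#_#_[0]1_   (p0,0)→(p0,1,R)
state=p0 head=6 tape=_#_#_1[1]_   (p0,1)→(p3,#,R)
state=p3 head=7 tape=_#_#_1#[_]   (p3,_)→(p0,#,L)
state=p0 head=6 tape=_#_#_1[#]#   (p0,#)→(p0,1,L)
state=p0 head=5 tape=_#_#_[1]1#   (p0,1)→(p3,#,R)
state=p3 head=6 tape=_#_#_#[1]#   (p3,1)→(p0,_,R)
state=p0 head=7 tape=_#_#_#_[#]   (p0,#)→(p0,1,L)
state=p0 head=6 tape=_#_#_#[_]1
M halts after 16 transitions.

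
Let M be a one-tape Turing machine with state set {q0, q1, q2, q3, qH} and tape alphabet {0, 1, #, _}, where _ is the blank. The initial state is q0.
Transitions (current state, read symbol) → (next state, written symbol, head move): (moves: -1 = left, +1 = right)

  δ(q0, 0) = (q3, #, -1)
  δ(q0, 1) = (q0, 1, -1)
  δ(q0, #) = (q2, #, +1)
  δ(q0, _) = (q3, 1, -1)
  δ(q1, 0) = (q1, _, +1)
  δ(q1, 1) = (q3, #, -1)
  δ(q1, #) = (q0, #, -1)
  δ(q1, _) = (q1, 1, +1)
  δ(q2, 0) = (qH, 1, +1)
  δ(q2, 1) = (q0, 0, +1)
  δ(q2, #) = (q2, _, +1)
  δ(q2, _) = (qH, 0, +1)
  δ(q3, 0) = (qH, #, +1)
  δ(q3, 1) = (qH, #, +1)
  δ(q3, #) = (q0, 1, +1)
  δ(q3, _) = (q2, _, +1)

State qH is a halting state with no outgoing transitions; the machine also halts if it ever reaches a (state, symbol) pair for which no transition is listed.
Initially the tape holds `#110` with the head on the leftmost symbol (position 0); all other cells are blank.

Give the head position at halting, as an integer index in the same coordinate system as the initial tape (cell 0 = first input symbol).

3

q0 | [#]110   read # → write #, move +1, go to q2
q2 | #[1]10   read 1 → write 0, move +1, go to q0
q0 | #0[1]0   read 1 → write 1, move -1, go to q0
q0 | #[0]10   read 0 → write #, move -1, go to q3
q3 | [#]#10   read # → write 1, move +1, go to q0
q0 | 1[#]10   read # → write #, move +1, go to q2
q2 | 1#[1]0   read 1 → write 0, move +1, go to q0
q0 | 1#0[0]   read 0 → write #, move -1, go to q3
q3 | 1#[0]#   read 0 → write #, move +1, go to qH
qH | 1##[#]
At halt the head is at cell 3.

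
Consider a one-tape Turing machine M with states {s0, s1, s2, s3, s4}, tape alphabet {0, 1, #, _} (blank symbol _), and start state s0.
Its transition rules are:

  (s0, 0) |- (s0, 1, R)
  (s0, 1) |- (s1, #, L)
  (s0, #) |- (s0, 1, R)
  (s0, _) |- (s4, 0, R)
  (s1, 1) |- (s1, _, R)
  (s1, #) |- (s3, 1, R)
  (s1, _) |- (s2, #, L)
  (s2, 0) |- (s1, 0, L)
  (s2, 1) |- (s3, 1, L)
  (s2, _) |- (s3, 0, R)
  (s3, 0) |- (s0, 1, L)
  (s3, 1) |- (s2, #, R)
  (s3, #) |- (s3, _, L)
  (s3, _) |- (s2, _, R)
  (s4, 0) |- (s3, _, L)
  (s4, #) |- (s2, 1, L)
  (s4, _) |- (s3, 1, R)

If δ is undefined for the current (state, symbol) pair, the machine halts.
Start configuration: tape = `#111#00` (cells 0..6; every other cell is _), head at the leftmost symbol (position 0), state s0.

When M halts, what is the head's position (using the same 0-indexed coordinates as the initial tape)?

4

state=s0 head=0 tape=[#]111#00   (s0,#)→(s0,1,R)
state=s0 head=1 tape=1[1]11#00   (s0,1)→(s1,#,L)
state=s1 head=0 tape=[1]#11#00   (s1,1)→(s1,_,R)
state=s1 head=1 tape=_[#]11#00   (s1,#)→(s3,1,R)
state=s3 head=2 tape=_1[1]1#00   (s3,1)→(s2,#,R)
state=s2 head=3 tape=_1#[1]#00   (s2,1)→(s3,1,L)
state=s3 head=2 tape=_1[#]1#00   (s3,#)→(s3,_,L)
state=s3 head=1 tape=_[1]_1#00   (s3,1)→(s2,#,R)
state=s2 head=2 tape=_#[_]1#00   (s2,_)→(s3,0,R)
state=s3 head=3 tape=_#0[1]#00   (s3,1)→(s2,#,R)
state=s2 head=4 tape=_#0#[#]00
At halt the head is at cell 4.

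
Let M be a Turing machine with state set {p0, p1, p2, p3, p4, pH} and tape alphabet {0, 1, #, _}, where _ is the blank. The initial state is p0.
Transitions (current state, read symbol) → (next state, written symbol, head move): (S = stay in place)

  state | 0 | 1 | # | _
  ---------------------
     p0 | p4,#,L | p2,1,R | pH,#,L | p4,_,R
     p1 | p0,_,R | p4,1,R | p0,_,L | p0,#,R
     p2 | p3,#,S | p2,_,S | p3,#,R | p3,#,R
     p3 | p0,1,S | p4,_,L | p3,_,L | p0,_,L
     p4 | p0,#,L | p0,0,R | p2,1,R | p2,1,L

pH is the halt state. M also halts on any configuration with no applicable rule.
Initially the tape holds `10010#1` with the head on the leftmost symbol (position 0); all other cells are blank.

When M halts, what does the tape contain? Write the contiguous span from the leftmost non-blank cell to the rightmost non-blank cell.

1#__010#1

p0 | __[1]0010#1   read 1 → write 1, move R, go to p2
p2 | __1[0]010#1   read 0 → write #, move S, go to p3
p3 | __1[#]010#1   read # → write _, move L, go to p3
p3 | __[1]_010#1   read 1 → write _, move L, go to p4
p4 | _[_]__010#1   read _ → write 1, move L, go to p2
p2 | [_]1__010#1   read _ → write #, move R, go to p3
p3 | #[1]__010#1   read 1 → write _, move L, go to p4
p4 | [#]___010#1   read # → write 1, move R, go to p2
p2 | 1[_]__010#1   read _ → write #, move R, go to p3
p3 | 1#[_]_010#1   read _ → write _, move L, go to p0
p0 | 1[#]__010#1   read # → write #, move L, go to pH
pH | [1]#__010#1
The non-blank tape span at halt is 1#__010#1.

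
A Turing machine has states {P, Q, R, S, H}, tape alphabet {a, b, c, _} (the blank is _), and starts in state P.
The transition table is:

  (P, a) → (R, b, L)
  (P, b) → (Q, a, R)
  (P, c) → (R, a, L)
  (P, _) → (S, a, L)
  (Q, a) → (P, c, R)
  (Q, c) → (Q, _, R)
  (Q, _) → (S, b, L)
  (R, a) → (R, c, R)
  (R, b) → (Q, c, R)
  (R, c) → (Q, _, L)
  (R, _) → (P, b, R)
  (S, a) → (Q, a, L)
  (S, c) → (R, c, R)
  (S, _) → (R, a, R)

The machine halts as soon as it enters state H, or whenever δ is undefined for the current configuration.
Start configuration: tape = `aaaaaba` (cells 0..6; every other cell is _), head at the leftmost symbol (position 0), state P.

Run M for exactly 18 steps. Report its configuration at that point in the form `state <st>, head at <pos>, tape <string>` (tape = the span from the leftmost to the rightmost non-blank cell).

state Q, head at 4, tape bccacbba

state=P head=0 tape=_[a]aaaaba   (P,a)→(R,b,L)
state=R head=-1 tape=[_]baaaaba   (R,_)→(P,b,R)
state=P head=0 tape=b[b]aaaaba   (P,b)→(Q,a,R)
state=Q head=1 tape=ba[a]aaaba   (Q,a)→(P,c,R)
state=P head=2 tape=bac[a]aaba   (P,a)→(R,b,L)
state=R head=1 tape=ba[c]baaba   (R,c)→(Q,_,L)
state=Q head=0 tape=b[a]_baaba   (Q,a)→(P,c,R)
state=P head=1 tape=bc[_]baaba   (P,_)→(S,a,L)
state=S head=0 tape=b[c]abaaba   (S,c)→(R,c,R)
state=R head=1 tape=bc[a]baaba   (R,a)→(R,c,R)
state=R head=2 tape=bcc[b]aaba   (R,b)→(Q,c,R)
state=Q head=3 tape=bccc[a]aba   (Q,a)→(P,c,R)
state=P head=4 tape=bcccc[a]ba   (P,a)→(R,b,L)
state=R head=3 tape=bccc[c]bba   (R,c)→(Q,_,L)
state=Q head=2 tape=bcc[c]_bba   (Q,c)→(Q,_,R)
state=Q head=3 tape=bcc_[_]bba   (Q,_)→(S,b,L)
state=S head=2 tape=bcc[_]bbba   (S,_)→(R,a,R)
state=R head=3 tape=bcca[b]bba   (R,b)→(Q,c,R)
state=Q head=4 tape=bccac[b]ba
After 18 steps: state Q, head at 4, tape bccacbba.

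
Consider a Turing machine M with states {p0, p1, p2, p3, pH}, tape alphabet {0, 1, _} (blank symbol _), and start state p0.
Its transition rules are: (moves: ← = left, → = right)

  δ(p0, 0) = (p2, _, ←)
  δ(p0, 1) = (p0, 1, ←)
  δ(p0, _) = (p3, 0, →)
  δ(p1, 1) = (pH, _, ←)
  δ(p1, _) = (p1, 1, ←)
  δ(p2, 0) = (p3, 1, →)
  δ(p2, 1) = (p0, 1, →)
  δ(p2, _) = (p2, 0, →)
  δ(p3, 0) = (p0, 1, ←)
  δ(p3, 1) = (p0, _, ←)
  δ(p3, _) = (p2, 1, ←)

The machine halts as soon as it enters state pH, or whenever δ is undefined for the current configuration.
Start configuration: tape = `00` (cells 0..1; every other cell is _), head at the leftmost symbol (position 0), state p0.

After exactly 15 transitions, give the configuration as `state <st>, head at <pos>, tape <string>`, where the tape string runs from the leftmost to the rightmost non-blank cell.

p0 | __[0]0_   read 0 → write _, move ←, go to p2
p2 | _[_]_0_   read _ → write 0, move →, go to p2
p2 | _0[_]0_   read _ → write 0, move →, go to p2
p2 | _00[0]_   read 0 → write 1, move →, go to p3
p3 | _001[_]   read _ → write 1, move ←, go to p2
p2 | _00[1]1   read 1 → write 1, move →, go to p0
p0 | _001[1]   read 1 → write 1, move ←, go to p0
p0 | _00[1]1   read 1 → write 1, move ←, go to p0
p0 | _0[0]11   read 0 → write _, move ←, go to p2
p2 | _[0]_11   read 0 → write 1, move →, go to p3
p3 | _1[_]11   read _ → write 1, move ←, go to p2
p2 | _[1]111   read 1 → write 1, move →, go to p0
p0 | _1[1]11   read 1 → write 1, move ←, go to p0
p0 | _[1]111   read 1 → write 1, move ←, go to p0
p0 | [_]1111   read _ → write 0, move →, go to p3
p3 | 0[1]111
After 15 steps: state p3, head at -1, tape 01111.

state p3, head at -1, tape 01111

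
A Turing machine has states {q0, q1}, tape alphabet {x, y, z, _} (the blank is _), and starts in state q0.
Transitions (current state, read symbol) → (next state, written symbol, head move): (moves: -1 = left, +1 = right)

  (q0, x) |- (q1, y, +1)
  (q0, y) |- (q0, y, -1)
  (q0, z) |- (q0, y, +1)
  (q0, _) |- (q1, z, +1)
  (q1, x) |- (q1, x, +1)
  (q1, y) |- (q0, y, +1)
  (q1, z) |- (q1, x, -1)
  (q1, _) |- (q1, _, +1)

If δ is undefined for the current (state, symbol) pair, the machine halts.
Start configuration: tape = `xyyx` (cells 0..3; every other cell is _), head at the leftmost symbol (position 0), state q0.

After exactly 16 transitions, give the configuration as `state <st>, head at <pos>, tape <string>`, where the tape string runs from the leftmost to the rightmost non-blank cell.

state q0, head at -2, tape zyyyyx

q0 | __[x]yyx   read x → write y, move +1, go to q1
q1 | __y[y]yx   read y → write y, move +1, go to q0
q0 | __yy[y]x   read y → write y, move -1, go to q0
q0 | __y[y]yx   read y → write y, move -1, go to q0
q0 | __[y]yyx   read y → write y, move -1, go to q0
q0 | _[_]yyyx   read _ → write z, move +1, go to q1
q1 | _z[y]yyx   read y → write y, move +1, go to q0
q0 | _zy[y]yx   read y → write y, move -1, go to q0
q0 | _z[y]yyx   read y → write y, move -1, go to q0
q0 | _[z]yyyx   read z → write y, move +1, go to q0
q0 | _y[y]yyx   read y → write y, move -1, go to q0
q0 | _[y]yyyx   read y → write y, move -1, go to q0
q0 | [_]yyyyx   read _ → write z, move +1, go to q1
q1 | z[y]yyyx   read y → write y, move +1, go to q0
q0 | zy[y]yyx   read y → write y, move -1, go to q0
q0 | z[y]yyyx   read y → write y, move -1, go to q0
q0 | [z]yyyyx
After 16 steps: state q0, head at -2, tape zyyyyx.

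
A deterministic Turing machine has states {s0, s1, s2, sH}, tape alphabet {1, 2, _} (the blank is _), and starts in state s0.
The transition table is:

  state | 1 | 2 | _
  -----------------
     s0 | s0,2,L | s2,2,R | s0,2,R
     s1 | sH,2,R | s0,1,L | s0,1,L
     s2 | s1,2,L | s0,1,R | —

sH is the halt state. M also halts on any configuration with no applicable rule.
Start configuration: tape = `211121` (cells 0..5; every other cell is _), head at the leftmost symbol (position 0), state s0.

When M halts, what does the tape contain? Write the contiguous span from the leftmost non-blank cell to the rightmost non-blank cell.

2121212

s0 | _[2]11121_   read 2 → write 2, move R, go to s2
s2 | _2[1]1121_   read 1 → write 2, move L, go to s1
s1 | _[2]21121_   read 2 → write 1, move L, go to s0
s0 | [_]121121_   read _ → write 2, move R, go to s0
s0 | 2[1]21121_   read 1 → write 2, move L, go to s0
s0 | [2]221121_   read 2 → write 2, move R, go to s2
s2 | 2[2]21121_   read 2 → write 1, move R, go to s0
s0 | 21[2]1121_   read 2 → write 2, move R, go to s2
s2 | 212[1]121_   read 1 → write 2, move L, go to s1
s1 | 21[2]2121_   read 2 → write 1, move L, go to s0
s0 | 2[1]12121_   read 1 → write 2, move L, go to s0
s0 | [2]212121_   read 2 → write 2, move R, go to s2
s2 | 2[2]12121_   read 2 → write 1, move R, go to s0
s0 | 21[1]2121_   read 1 → write 2, move L, go to s0
s0 | 2[1]22121_   read 1 → write 2, move L, go to s0
s0 | [2]222121_   read 2 → write 2, move R, go to s2
s2 | 2[2]22121_   read 2 → write 1, move R, go to s0
s0 | 21[2]2121_   read 2 → write 2, move R, go to s2
s2 | 212[2]121_   read 2 → write 1, move R, go to s0
s0 | 2121[1]21_   read 1 → write 2, move L, go to s0
s0 | 212[1]221_   read 1 → write 2, move L, go to s0
s0 | 21[2]2221_   read 2 → write 2, move R, go to s2
s2 | 212[2]221_   read 2 → write 1, move R, go to s0
s0 | 2121[2]21_   read 2 → write 2, move R, go to s2
s2 | 21212[2]1_   read 2 → write 1, move R, go to s0
s0 | 212121[1]_   read 1 → write 2, move L, go to s0
s0 | 21212[1]2_   read 1 → write 2, move L, go to s0
s0 | 2121[2]22_   read 2 → write 2, move R, go to s2
s2 | 21212[2]2_   read 2 → write 1, move R, go to s0
s0 | 212121[2]_   read 2 → write 2, move R, go to s2
s2 | 2121212[_]
The non-blank tape span at halt is 2121212.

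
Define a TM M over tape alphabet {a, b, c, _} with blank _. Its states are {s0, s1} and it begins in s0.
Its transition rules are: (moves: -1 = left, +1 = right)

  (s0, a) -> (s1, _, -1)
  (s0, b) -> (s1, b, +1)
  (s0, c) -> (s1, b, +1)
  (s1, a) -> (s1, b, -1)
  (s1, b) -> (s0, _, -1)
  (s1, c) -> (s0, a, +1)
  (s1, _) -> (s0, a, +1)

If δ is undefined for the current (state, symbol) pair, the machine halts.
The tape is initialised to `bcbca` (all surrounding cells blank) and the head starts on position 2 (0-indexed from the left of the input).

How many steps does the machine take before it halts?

s0 | bc[b]ca_   read b → write b, move +1, go to s1
s1 | bcb[c]a_   read c → write a, move +1, go to s0
s0 | bcba[a]_   read a → write _, move -1, go to s1
s1 | bcb[a]__   read a → write b, move -1, go to s1
s1 | bc[b]b__   read b → write _, move -1, go to s0
s0 | b[c]_b__   read c → write b, move +1, go to s1
s1 | bb[_]b__   read _ → write a, move +1, go to s0
s0 | bba[b]__   read b → write b, move +1, go to s1
s1 | bbab[_]_   read _ → write a, move +1, go to s0
s0 | bbaba[_]
M halts after 9 transitions.

9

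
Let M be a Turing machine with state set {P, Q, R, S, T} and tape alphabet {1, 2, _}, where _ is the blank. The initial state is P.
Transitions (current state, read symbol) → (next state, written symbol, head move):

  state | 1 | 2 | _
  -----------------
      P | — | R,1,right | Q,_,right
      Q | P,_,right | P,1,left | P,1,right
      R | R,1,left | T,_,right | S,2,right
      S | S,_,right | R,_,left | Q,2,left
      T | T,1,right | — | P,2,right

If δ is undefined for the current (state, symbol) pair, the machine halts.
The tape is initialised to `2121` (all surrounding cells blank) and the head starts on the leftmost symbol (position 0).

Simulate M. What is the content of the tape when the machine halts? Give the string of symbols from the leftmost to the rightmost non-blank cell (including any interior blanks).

state=P head=0 tape=_[2]121___   (P,2)→(R,1,right)
state=R head=1 tape=_1[1]21___   (R,1)→(R,1,left)
state=R head=0 tape=_[1]121___   (R,1)→(R,1,left)
state=R head=-1 tape=[_]1121___   (R,_)→(S,2,right)
state=S head=0 tape=2[1]121___   (S,1)→(S,_,right)
state=S head=1 tape=2_[1]21___   (S,1)→(S,_,right)
state=S head=2 tape=2__[2]1___   (S,2)→(R,_,left)
state=R head=1 tape=2_[_]_1___   (R,_)→(S,2,right)
state=S head=2 tape=2_2[_]1___   (S,_)→(Q,2,left)
state=Q head=1 tape=2_[2]21___   (Q,2)→(P,1,left)
state=P head=0 tape=2[_]121___   (P,_)→(Q,_,right)
state=Q head=1 tape=2_[1]21___   (Q,1)→(P,_,right)
state=P head=2 tape=2__[2]1___   (P,2)→(R,1,right)
state=R head=3 tape=2__1[1]___   (R,1)→(R,1,left)
state=R head=2 tape=2__[1]1___   (R,1)→(R,1,left)
state=R head=1 tape=2_[_]11___   (R,_)→(S,2,right)
state=S head=2 tape=2_2[1]1___   (S,1)→(S,_,right)
state=S head=3 tape=2_2_[1]___   (S,1)→(S,_,right)
state=S head=4 tape=2_2__[_]__   (S,_)→(Q,2,left)
state=Q head=3 tape=2_2_[_]2__   (Q,_)→(P,1,right)
state=P head=4 tape=2_2_1[2]__   (P,2)→(R,1,right)
state=R head=5 tape=2_2_11[_]_   (R,_)→(S,2,right)
state=S head=6 tape=2_2_112[_]   (S,_)→(Q,2,left)
state=Q head=5 tape=2_2_11[2]2   (Q,2)→(P,1,left)
state=P head=4 tape=2_2_1[1]12
The non-blank tape span at halt is 2_2_1112.

2_2_1112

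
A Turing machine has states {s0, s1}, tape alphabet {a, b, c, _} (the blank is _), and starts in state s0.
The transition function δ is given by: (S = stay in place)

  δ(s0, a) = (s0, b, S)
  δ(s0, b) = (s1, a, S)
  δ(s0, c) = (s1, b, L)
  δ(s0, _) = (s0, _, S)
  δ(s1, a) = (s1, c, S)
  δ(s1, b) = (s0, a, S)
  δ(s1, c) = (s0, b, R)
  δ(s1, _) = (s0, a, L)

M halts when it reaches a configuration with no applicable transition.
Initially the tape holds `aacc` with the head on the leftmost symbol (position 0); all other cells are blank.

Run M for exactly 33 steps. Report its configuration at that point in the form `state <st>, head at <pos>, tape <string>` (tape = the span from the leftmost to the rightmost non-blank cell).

state s0, head at 4, tape bbbb

state=s0 head=0 tape=[a]acc_   (s0,a)→(s0,b,S)
state=s0 head=0 tape=[b]acc_   (s0,b)→(s1,a,S)
state=s1 head=0 tape=[a]acc_   (s1,a)→(s1,c,S)
state=s1 head=0 tape=[c]acc_   (s1,c)→(s0,b,R)
state=s0 head=1 tape=b[a]cc_   (s0,a)→(s0,b,S)
state=s0 head=1 tape=b[b]cc_   (s0,b)→(s1,a,S)
state=s1 head=1 tape=b[a]cc_   (s1,a)→(s1,c,S)
state=s1 head=1 tape=b[c]cc_   (s1,c)→(s0,b,R)
state=s0 head=2 tape=bb[c]c_   (s0,c)→(s1,b,L)
state=s1 head=1 tape=b[b]bc_   (s1,b)→(s0,a,S)
state=s0 head=1 tape=b[a]bc_   (s0,a)→(s0,b,S)
state=s0 head=1 tape=b[b]bc_   (s0,b)→(s1,a,S)
state=s1 head=1 tape=b[a]bc_   (s1,a)→(s1,c,S)
state=s1 head=1 tape=b[c]bc_   (s1,c)→(s0,b,R)
state=s0 head=2 tape=bb[b]c_   (s0,b)→(s1,a,S)
state=s1 head=2 tape=bb[a]c_   (s1,a)→(s1,c,S)
state=s1 head=2 tape=bb[c]c_   (s1,c)→(s0,b,R)
state=s0 head=3 tape=bbb[c]_   (s0,c)→(s1,b,L)
state=s1 head=2 tape=bb[b]b_   (s1,b)→(s0,a,S)
state=s0 head=2 tape=bb[a]b_   (s0,a)→(s0,b,S)
state=s0 head=2 tape=bb[b]b_   (s0,b)→(s1,a,S)
state=s1 head=2 tape=bb[a]b_   (s1,a)→(s1,c,S)
state=s1 head=2 tape=bb[c]b_   (s1,c)→(s0,b,R)
state=s0 head=3 tape=bbb[b]_   (s0,b)→(s1,a,S)
state=s1 head=3 tape=bbb[a]_   (s1,a)→(s1,c,S)
state=s1 head=3 tape=bbb[c]_   (s1,c)→(s0,b,R)
state=s0 head=4 tape=bbbb[_]   (s0,_)→(s0,_,S)
state=s0 head=4 tape=bbbb[_]   (s0,_)→(s0,_,S)
state=s0 head=4 tape=bbbb[_]   (s0,_)→(s0,_,S)
state=s0 head=4 tape=bbbb[_]   (s0,_)→(s0,_,S)
state=s0 head=4 tape=bbbb[_]   (s0,_)→(s0,_,S)
state=s0 head=4 tape=bbbb[_]   (s0,_)→(s0,_,S)
state=s0 head=4 tape=bbbb[_]   (s0,_)→(s0,_,S)
state=s0 head=4 tape=bbbb[_]
After 33 steps: state s0, head at 4, tape bbbb.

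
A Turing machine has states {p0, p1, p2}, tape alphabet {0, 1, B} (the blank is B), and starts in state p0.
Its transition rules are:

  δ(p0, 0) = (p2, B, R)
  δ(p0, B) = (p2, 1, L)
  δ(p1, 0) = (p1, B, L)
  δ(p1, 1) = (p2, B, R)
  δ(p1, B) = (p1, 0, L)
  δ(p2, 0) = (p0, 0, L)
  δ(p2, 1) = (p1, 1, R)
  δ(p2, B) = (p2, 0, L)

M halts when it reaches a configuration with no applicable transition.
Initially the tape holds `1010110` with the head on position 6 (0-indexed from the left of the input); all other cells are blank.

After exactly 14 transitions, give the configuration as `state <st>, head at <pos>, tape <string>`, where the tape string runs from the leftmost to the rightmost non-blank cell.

state p0, head at 2, tape 10100000

p0 | 101011[0]B   read 0 → write B, move R, go to p2
p2 | 101011B[B]   read B → write 0, move L, go to p2
p2 | 101011[B]0   read B → write 0, move L, go to p2
p2 | 10101[1]00   read 1 → write 1, move R, go to p1
p1 | 101011[0]0   read 0 → write B, move L, go to p1
p1 | 10101[1]B0   read 1 → write B, move R, go to p2
p2 | 10101B[B]0   read B → write 0, move L, go to p2
p2 | 10101[B]00   read B → write 0, move L, go to p2
p2 | 1010[1]000   read 1 → write 1, move R, go to p1
p1 | 10101[0]00   read 0 → write B, move L, go to p1
p1 | 1010[1]B00   read 1 → write B, move R, go to p2
p2 | 1010B[B]00   read B → write 0, move L, go to p2
p2 | 1010[B]000   read B → write 0, move L, go to p2
p2 | 101[0]0000   read 0 → write 0, move L, go to p0
p0 | 10[1]00000
After 14 steps: state p0, head at 2, tape 10100000.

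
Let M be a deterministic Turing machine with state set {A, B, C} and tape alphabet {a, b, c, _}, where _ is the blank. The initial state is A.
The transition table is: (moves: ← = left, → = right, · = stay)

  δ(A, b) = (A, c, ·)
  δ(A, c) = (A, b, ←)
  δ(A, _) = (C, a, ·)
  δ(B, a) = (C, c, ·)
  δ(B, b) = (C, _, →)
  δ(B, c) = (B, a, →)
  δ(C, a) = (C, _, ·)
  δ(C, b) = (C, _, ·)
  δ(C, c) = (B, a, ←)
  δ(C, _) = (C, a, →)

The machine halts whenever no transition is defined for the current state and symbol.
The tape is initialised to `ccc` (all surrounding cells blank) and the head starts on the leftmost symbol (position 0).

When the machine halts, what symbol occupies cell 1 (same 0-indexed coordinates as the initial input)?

state=A head=0 tape=__[c]cc   (A,c)→(A,b,←)
state=A head=-1 tape=_[_]bcc   (A,_)→(C,a,·)
state=C head=-1 tape=_[a]bcc   (C,a)→(C,_,·)
state=C head=-1 tape=_[_]bcc   (C,_)→(C,a,→)
state=C head=0 tape=_a[b]cc   (C,b)→(C,_,·)
state=C head=0 tape=_a[_]cc   (C,_)→(C,a,→)
state=C head=1 tape=_aa[c]c   (C,c)→(B,a,←)
state=B head=0 tape=_a[a]ac   (B,a)→(C,c,·)
state=C head=0 tape=_a[c]ac   (C,c)→(B,a,←)
state=B head=-1 tape=_[a]aac   (B,a)→(C,c,·)
state=C head=-1 tape=_[c]aac   (C,c)→(B,a,←)
state=B head=-2 tape=[_]aaac
Cell 1 holds a when M halts.

a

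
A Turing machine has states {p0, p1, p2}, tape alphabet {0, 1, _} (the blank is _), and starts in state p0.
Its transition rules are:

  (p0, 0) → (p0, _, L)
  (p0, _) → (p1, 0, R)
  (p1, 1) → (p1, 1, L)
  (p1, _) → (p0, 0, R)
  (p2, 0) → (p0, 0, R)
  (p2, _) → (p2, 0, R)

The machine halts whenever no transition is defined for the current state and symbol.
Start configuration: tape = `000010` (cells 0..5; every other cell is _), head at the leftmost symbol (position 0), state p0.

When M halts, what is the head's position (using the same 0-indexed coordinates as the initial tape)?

4

p0 | ____[0]00010   read 0 → write _, move L, go to p0
p0 | ___[_]_00010   read _ → write 0, move R, go to p1
p1 | ___0[_]00010   read _ → write 0, move R, go to p0
p0 | ___00[0]0010   read 0 → write _, move L, go to p0
p0 | ___0[0]_0010   read 0 → write _, move L, go to p0
p0 | ___[0]__0010   read 0 → write _, move L, go to p0
p0 | __[_]___0010   read _ → write 0, move R, go to p1
p1 | __0[_]__0010   read _ → write 0, move R, go to p0
p0 | __00[_]_0010   read _ → write 0, move R, go to p1
p1 | __000[_]0010   read _ → write 0, move R, go to p0
p0 | __0000[0]010   read 0 → write _, move L, go to p0
p0 | __000[0]_010   read 0 → write _, move L, go to p0
p0 | __00[0]__010   read 0 → write _, move L, go to p0
p0 | __0[0]___010   read 0 → write _, move L, go to p0
p0 | __[0]____010   read 0 → write _, move L, go to p0
p0 | _[_]_____010   read _ → write 0, move R, go to p1
p1 | _0[_]____010   read _ → write 0, move R, go to p0
p0 | _00[_]___010   read _ → write 0, move R, go to p1
p1 | _000[_]__010   read _ → write 0, move R, go to p0
p0 | _0000[_]_010   read _ → write 0, move R, go to p1
p1 | _00000[_]010   read _ → write 0, move R, go to p0
p0 | _000000[0]10   read 0 → write _, move L, go to p0
p0 | _00000[0]_10   read 0 → write _, move L, go to p0
p0 | _0000[0]__10   read 0 → write _, move L, go to p0
p0 | _000[0]___10   read 0 → write _, move L, go to p0
p0 | _00[0]____10   read 0 → write _, move L, go to p0
p0 | _0[0]_____10   read 0 → write _, move L, go to p0
p0 | _[0]______10   read 0 → write _, move L, go to p0
p0 | [_]_______10   read _ → write 0, move R, go to p1
p1 | 0[_]______10   read _ → write 0, move R, go to p0
p0 | 00[_]_____10   read _ → write 0, move R, go to p1
p1 | 000[_]____10   read _ → write 0, move R, go to p0
p0 | 0000[_]___10   read _ → write 0, move R, go to p1
p1 | 00000[_]__10   read _ → write 0, move R, go to p0
p0 | 000000[_]_10   read _ → write 0, move R, go to p1
p1 | 0000000[_]10   read _ → write 0, move R, go to p0
p0 | 00000000[1]0
At halt the head is at cell 4.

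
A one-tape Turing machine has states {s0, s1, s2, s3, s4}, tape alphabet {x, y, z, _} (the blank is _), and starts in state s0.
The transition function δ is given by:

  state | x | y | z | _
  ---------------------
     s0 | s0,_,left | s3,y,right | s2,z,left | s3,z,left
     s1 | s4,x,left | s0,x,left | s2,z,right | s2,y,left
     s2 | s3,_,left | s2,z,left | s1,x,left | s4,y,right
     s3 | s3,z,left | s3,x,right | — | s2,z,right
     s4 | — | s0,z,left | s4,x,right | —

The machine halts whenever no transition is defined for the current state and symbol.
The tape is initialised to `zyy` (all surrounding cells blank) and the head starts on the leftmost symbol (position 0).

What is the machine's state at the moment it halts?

s3

s0 | _[z]yy   read z → write z, move left, go to s2
s2 | [_]zyy   read _ → write y, move right, go to s4
s4 | y[z]yy   read z → write x, move right, go to s4
s4 | yx[y]y   read y → write z, move left, go to s0
s0 | y[x]zy   read x → write _, move left, go to s0
s0 | [y]_zy   read y → write y, move right, go to s3
s3 | y[_]zy   read _ → write z, move right, go to s2
s2 | yz[z]y   read z → write x, move left, go to s1
s1 | y[z]xy   read z → write z, move right, go to s2
s2 | yz[x]y   read x → write _, move left, go to s3
s3 | y[z]_y
No transition is defined for (s3, z); M halts in state s3.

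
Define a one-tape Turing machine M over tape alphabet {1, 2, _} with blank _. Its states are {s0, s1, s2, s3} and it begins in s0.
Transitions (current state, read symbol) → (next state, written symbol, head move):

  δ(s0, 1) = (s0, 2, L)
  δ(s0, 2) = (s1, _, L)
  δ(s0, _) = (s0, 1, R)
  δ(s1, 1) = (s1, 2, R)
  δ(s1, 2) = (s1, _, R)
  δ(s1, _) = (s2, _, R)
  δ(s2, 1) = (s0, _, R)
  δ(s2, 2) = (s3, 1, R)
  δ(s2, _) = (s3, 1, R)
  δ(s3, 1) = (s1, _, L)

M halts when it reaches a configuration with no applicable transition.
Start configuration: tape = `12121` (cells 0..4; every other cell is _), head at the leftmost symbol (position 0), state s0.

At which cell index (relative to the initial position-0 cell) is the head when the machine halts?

6

state=s0 head=0 tape=_[1]2121__   (s0,1)→(s0,2,L)
state=s0 head=-1 tape=[_]22121__   (s0,_)→(s0,1,R)
state=s0 head=0 tape=1[2]2121__   (s0,2)→(s1,_,L)
state=s1 head=-1 tape=[1]_2121__   (s1,1)→(s1,2,R)
state=s1 head=0 tape=2[_]2121__   (s1,_)→(s2,_,R)
state=s2 head=1 tape=2_[2]121__   (s2,2)→(s3,1,R)
state=s3 head=2 tape=2_1[1]21__   (s3,1)→(s1,_,L)
state=s1 head=1 tape=2_[1]_21__   (s1,1)→(s1,2,R)
state=s1 head=2 tape=2_2[_]21__   (s1,_)→(s2,_,R)
state=s2 head=3 tape=2_2_[2]1__   (s2,2)→(s3,1,R)
state=s3 head=4 tape=2_2_1[1]__   (s3,1)→(s1,_,L)
state=s1 head=3 tape=2_2_[1]___   (s1,1)→(s1,2,R)
state=s1 head=4 tape=2_2_2[_]__   (s1,_)→(s2,_,R)
state=s2 head=5 tape=2_2_2_[_]_   (s2,_)→(s3,1,R)
state=s3 head=6 tape=2_2_2_1[_]
At halt the head is at cell 6.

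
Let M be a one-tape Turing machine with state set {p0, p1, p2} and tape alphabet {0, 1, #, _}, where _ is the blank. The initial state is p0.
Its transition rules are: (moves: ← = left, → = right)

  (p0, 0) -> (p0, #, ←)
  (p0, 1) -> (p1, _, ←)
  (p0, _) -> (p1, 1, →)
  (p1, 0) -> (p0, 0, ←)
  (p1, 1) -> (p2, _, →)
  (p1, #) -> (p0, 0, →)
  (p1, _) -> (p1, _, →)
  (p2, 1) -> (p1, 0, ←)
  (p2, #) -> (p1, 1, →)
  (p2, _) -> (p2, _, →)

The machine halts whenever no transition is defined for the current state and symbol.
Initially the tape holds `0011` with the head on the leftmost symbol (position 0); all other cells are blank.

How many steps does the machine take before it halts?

9

state=p0 head=0 tape=__[0]011   (p0,0)→(p0,#,←)
state=p0 head=-1 tape=_[_]#011   (p0,_)→(p1,1,→)
state=p1 head=0 tape=_1[#]011   (p1,#)→(p0,0,→)
state=p0 head=1 tape=_10[0]11   (p0,0)→(p0,#,←)
state=p0 head=0 tape=_1[0]#11   (p0,0)→(p0,#,←)
state=p0 head=-1 tape=_[1]##11   (p0,1)→(p1,_,←)
state=p1 head=-2 tape=[_]_##11   (p1,_)→(p1,_,→)
state=p1 head=-1 tape=_[_]##11   (p1,_)→(p1,_,→)
state=p1 head=0 tape=__[#]#11   (p1,#)→(p0,0,→)
state=p0 head=1 tape=__0[#]11
M halts after 9 transitions.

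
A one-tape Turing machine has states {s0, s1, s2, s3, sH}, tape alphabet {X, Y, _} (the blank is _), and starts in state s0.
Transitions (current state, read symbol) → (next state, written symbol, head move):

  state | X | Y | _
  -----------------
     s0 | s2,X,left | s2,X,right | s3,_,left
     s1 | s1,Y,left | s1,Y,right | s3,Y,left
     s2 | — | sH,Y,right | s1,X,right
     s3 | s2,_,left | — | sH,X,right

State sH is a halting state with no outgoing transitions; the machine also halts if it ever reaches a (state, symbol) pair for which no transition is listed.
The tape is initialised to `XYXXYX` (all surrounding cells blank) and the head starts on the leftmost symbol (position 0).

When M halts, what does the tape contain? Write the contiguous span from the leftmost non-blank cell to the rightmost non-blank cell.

XYYYYXXYX

state=s0 head=0 tape=___[X]YXXYX   (s0,X)→(s2,X,left)
state=s2 head=-1 tape=__[_]XYXXYX   (s2,_)→(s1,X,right)
state=s1 head=0 tape=__X[X]YXXYX   (s1,X)→(s1,Y,left)
state=s1 head=-1 tape=__[X]YYXXYX   (s1,X)→(s1,Y,left)
state=s1 head=-2 tape=_[_]YYYXXYX   (s1,_)→(s3,Y,left)
state=s3 head=-3 tape=[_]YYYYXXYX   (s3,_)→(sH,X,right)
state=sH head=-2 tape=X[Y]YYYXXYX
The non-blank tape span at halt is XYYYYXXYX.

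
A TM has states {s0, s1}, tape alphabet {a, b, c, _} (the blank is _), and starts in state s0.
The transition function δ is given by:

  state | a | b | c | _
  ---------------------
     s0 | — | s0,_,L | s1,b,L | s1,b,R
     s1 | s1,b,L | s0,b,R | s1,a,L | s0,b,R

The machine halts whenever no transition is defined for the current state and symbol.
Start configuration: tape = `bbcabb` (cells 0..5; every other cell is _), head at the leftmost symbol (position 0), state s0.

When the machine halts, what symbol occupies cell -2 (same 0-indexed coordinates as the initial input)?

state=s0 head=0 tape=___[b]bcabb   (s0,b)→(s0,_,L)
state=s0 head=-1 tape=__[_]_bcabb   (s0,_)→(s1,b,R)
state=s1 head=0 tape=__b[_]bcabb   (s1,_)→(s0,b,R)
state=s0 head=1 tape=__bb[b]cabb   (s0,b)→(s0,_,L)
state=s0 head=0 tape=__b[b]_cabb   (s0,b)→(s0,_,L)
state=s0 head=-1 tape=__[b]__cabb   (s0,b)→(s0,_,L)
state=s0 head=-2 tape=_[_]___cabb   (s0,_)→(s1,b,R)
state=s1 head=-1 tape=_b[_]__cabb   (s1,_)→(s0,b,R)
state=s0 head=0 tape=_bb[_]_cabb   (s0,_)→(s1,b,R)
state=s1 head=1 tape=_bbb[_]cabb   (s1,_)→(s0,b,R)
state=s0 head=2 tape=_bbbb[c]abb   (s0,c)→(s1,b,L)
state=s1 head=1 tape=_bbb[b]babb   (s1,b)→(s0,b,R)
state=s0 head=2 tape=_bbbb[b]abb   (s0,b)→(s0,_,L)
state=s0 head=1 tape=_bbb[b]_abb   (s0,b)→(s0,_,L)
state=s0 head=0 tape=_bb[b]__abb   (s0,b)→(s0,_,L)
state=s0 head=-1 tape=_b[b]___abb   (s0,b)→(s0,_,L)
state=s0 head=-2 tape=_[b]____abb   (s0,b)→(s0,_,L)
state=s0 head=-3 tape=[_]_____abb   (s0,_)→(s1,b,R)
state=s1 head=-2 tape=b[_]____abb   (s1,_)→(s0,b,R)
state=s0 head=-1 tape=bb[_]___abb   (s0,_)→(s1,b,R)
state=s1 head=0 tape=bbb[_]__abb   (s1,_)→(s0,b,R)
state=s0 head=1 tape=bbbb[_]_abb   (s0,_)→(s1,b,R)
state=s1 head=2 tape=bbbbb[_]abb   (s1,_)→(s0,b,R)
state=s0 head=3 tape=bbbbbb[a]bb
Cell -2 holds b when M halts.

b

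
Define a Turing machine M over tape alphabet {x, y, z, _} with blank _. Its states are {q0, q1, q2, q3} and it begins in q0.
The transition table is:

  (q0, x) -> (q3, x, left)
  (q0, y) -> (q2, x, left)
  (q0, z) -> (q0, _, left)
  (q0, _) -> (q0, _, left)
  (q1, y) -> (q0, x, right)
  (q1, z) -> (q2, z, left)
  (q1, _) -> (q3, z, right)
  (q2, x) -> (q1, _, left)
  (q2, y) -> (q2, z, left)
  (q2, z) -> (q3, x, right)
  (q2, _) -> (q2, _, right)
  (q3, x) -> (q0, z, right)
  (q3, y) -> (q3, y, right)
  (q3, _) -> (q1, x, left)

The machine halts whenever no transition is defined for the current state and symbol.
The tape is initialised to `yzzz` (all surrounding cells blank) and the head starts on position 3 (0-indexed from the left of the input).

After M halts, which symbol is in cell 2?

_

state=q0 head=3 tape=___yzz[z]   (q0,z)→(q0,_,left)
state=q0 head=2 tape=___yz[z]_   (q0,z)→(q0,_,left)
state=q0 head=1 tape=___y[z]__   (q0,z)→(q0,_,left)
state=q0 head=0 tape=___[y]___   (q0,y)→(q2,x,left)
state=q2 head=-1 tape=__[_]x___   (q2,_)→(q2,_,right)
state=q2 head=0 tape=___[x]___   (q2,x)→(q1,_,left)
state=q1 head=-1 tape=__[_]____   (q1,_)→(q3,z,right)
state=q3 head=0 tape=__z[_]___   (q3,_)→(q1,x,left)
state=q1 head=-1 tape=__[z]x___   (q1,z)→(q2,z,left)
state=q2 head=-2 tape=_[_]zx___   (q2,_)→(q2,_,right)
state=q2 head=-1 tape=__[z]x___   (q2,z)→(q3,x,right)
state=q3 head=0 tape=__x[x]___   (q3,x)→(q0,z,right)
state=q0 head=1 tape=__xz[_]__   (q0,_)→(q0,_,left)
state=q0 head=0 tape=__x[z]___   (q0,z)→(q0,_,left)
state=q0 head=-1 tape=__[x]____   (q0,x)→(q3,x,left)
state=q3 head=-2 tape=_[_]x____   (q3,_)→(q1,x,left)
state=q1 head=-3 tape=[_]xx____   (q1,_)→(q3,z,right)
state=q3 head=-2 tape=z[x]x____   (q3,x)→(q0,z,right)
state=q0 head=-1 tape=zz[x]____   (q0,x)→(q3,x,left)
state=q3 head=-2 tape=z[z]x____
Cell 2 holds _ when M halts.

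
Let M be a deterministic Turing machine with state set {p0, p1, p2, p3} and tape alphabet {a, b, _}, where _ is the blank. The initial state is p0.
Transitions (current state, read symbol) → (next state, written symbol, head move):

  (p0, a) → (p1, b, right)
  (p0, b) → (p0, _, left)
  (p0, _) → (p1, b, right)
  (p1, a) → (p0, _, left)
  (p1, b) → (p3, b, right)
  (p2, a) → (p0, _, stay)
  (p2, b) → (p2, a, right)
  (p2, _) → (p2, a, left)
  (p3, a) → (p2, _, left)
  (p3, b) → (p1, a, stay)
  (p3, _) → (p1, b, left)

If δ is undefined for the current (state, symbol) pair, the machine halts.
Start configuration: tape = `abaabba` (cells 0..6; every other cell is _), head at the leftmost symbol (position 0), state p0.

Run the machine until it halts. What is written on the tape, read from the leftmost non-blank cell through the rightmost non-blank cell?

b___abba

p0 | _[a]baabba   read a → write b, move right, go to p1
p1 | _b[b]aabba   read b → write b, move right, go to p3
p3 | _bb[a]abba   read a → write _, move left, go to p2
p2 | _b[b]_abba   read b → write a, move right, go to p2
p2 | _ba[_]abba   read _ → write a, move left, go to p2
p2 | _b[a]aabba   read a → write _, move stay, go to p0
p0 | _b[_]aabba   read _ → write b, move right, go to p1
p1 | _bb[a]abba   read a → write _, move left, go to p0
p0 | _b[b]_abba   read b → write _, move left, go to p0
p0 | _[b]__abba   read b → write _, move left, go to p0
p0 | [_]___abba   read _ → write b, move right, go to p1
p1 | b[_]__abba
The non-blank tape span at halt is b___abba.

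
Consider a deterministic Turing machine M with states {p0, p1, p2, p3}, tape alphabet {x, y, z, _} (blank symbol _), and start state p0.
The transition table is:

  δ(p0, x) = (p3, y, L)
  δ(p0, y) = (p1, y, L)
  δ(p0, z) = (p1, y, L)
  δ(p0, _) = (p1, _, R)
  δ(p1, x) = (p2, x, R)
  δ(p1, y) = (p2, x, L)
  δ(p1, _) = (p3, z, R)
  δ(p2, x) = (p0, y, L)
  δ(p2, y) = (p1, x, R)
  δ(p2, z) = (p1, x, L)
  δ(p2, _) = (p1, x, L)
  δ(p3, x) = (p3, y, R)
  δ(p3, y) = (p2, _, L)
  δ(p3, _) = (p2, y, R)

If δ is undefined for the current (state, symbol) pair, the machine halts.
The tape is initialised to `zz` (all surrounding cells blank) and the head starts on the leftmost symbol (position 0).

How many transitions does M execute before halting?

state=p0 head=0 tape=__[z]z   (p0,z)→(p1,y,L)
state=p1 head=-1 tape=_[_]yz   (p1,_)→(p3,z,R)
state=p3 head=0 tape=_z[y]z   (p3,y)→(p2,_,L)
state=p2 head=-1 tape=_[z]_z   (p2,z)→(p1,x,L)
state=p1 head=-2 tape=[_]x_z   (p1,_)→(p3,z,R)
state=p3 head=-1 tape=z[x]_z   (p3,x)→(p3,y,R)
state=p3 head=0 tape=zy[_]z   (p3,_)→(p2,y,R)
state=p2 head=1 tape=zyy[z]   (p2,z)→(p1,x,L)
state=p1 head=0 tape=zy[y]x   (p1,y)→(p2,x,L)
state=p2 head=-1 tape=z[y]xx   (p2,y)→(p1,x,R)
state=p1 head=0 tape=zx[x]x   (p1,x)→(p2,x,R)
state=p2 head=1 tape=zxx[x]   (p2,x)→(p0,y,L)
state=p0 head=0 tape=zx[x]y   (p0,x)→(p3,y,L)
state=p3 head=-1 tape=z[x]yy   (p3,x)→(p3,y,R)
state=p3 head=0 tape=zy[y]y   (p3,y)→(p2,_,L)
state=p2 head=-1 tape=z[y]_y   (p2,y)→(p1,x,R)
state=p1 head=0 tape=zx[_]y   (p1,_)→(p3,z,R)
state=p3 head=1 tape=zxz[y]   (p3,y)→(p2,_,L)
state=p2 head=0 tape=zx[z]_   (p2,z)→(p1,x,L)
state=p1 head=-1 tape=z[x]x_   (p1,x)→(p2,x,R)
state=p2 head=0 tape=zx[x]_   (p2,x)→(p0,y,L)
state=p0 head=-1 tape=z[x]y_   (p0,x)→(p3,y,L)
state=p3 head=-2 tape=[z]yy_
M halts after 22 transitions.

22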